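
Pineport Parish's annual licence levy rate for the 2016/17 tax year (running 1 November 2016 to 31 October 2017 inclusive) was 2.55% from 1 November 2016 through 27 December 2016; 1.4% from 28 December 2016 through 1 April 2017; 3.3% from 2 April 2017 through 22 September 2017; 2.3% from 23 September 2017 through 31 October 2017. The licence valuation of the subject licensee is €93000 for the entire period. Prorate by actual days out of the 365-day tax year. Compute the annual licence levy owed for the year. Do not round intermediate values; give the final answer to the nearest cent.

1 November – 27 December 2016: 57 days at 2.55% → €93000 × 2.55% × 57/365 = €370.3438
28 December 2016 – 1 April 2017: 95 days at 1.4% → €93000 × 1.4% × 95/365 = €338.8767
2 April – 22 September 2017: 174 days at 3.3% → €93000 × 3.3% × 174/365 = €1463.0301
23 September – 31 October 2017: 39 days at 2.3% → €93000 × 2.3% × 39/365 = €228.5507
Total = €2400.8014

€2400.80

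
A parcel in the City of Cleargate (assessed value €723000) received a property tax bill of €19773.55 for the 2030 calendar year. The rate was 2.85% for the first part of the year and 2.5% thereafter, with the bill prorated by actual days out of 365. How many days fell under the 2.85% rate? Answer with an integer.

245 days

Let d = days at the first rate; then 365 − d days at the second rate.
€723000 × [2.85%·d + 2.5%·(365−d)] / 365 = €19773.55
Solving gives d = 245, so the new rate took effect on 3 Sep 2030.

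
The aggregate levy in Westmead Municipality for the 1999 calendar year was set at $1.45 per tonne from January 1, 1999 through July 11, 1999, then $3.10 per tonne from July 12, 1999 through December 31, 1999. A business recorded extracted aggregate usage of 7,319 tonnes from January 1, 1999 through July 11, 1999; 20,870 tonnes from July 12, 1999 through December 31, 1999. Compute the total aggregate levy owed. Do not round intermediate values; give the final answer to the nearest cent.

January 1 – July 11, 1999: 7,319 tonnes at $1.45/tonne → $10,612.55
July 12 – December 31, 1999: 20,870 tonnes at $3.10/tonne → $64,697.00

$75,309.55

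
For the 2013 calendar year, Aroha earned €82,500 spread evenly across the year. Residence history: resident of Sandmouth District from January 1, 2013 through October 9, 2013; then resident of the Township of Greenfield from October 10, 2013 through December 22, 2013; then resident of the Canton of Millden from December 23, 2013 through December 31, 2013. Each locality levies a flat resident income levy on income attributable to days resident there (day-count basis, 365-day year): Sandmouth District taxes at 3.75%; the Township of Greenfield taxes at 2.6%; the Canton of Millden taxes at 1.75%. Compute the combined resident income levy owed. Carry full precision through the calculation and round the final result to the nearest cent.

Sandmouth District, January 1 – October 9, 2013: 282 days → €82,500 × 3.75% × 282/365 = €2,390.2397
The Township of Greenfield, October 10 – December 22, 2013: 74 days → €82,500 × 2.6% × 74/365 = €434.8767
The Canton of Millden, December 23 – December 31, 2013: 9 days → €82,500 × 1.75% × 9/365 = €35.5993
Total = €2,860.7158

€2,860.72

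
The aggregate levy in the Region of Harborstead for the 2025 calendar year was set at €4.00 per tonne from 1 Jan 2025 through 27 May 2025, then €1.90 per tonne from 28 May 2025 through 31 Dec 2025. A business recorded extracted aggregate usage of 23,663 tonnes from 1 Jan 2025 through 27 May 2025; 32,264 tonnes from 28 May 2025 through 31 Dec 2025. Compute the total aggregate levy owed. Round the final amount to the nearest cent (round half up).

1 Jan – 27 May 2025: 23,663 tonnes at €4.00/tonne → €94652.00
28 May – 31 Dec 2025: 32,264 tonnes at €1.90/tonne → €61301.60

€155953.60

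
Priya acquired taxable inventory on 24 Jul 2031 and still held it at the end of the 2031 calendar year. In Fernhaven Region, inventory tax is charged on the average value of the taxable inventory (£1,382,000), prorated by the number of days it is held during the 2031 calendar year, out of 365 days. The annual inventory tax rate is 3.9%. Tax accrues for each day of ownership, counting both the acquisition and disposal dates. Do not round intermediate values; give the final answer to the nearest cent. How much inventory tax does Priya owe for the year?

£23,774.19

Days held (24 Jul – 31 Dec 2031): 161 out of 365
Tax = £1,382,000 × 3.9% × 161/365 = £23,774.1863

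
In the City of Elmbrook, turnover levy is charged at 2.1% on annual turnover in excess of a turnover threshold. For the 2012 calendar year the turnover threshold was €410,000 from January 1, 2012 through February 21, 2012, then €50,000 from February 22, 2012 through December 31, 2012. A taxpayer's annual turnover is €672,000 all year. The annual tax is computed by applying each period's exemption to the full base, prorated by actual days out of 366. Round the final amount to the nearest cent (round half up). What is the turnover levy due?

€11,987.90

January 1 – February 21, 2012: 52 days, exemption €410,000 → (€672,000 − €410,000) × 2.1% × 52/366 = €781.7049
February 22 – December 31, 2012: 314 days, exemption €50,000 → (€672,000 − €50,000) × 2.1% × 314/366 = €11,206.1967
Total = €11,987.9016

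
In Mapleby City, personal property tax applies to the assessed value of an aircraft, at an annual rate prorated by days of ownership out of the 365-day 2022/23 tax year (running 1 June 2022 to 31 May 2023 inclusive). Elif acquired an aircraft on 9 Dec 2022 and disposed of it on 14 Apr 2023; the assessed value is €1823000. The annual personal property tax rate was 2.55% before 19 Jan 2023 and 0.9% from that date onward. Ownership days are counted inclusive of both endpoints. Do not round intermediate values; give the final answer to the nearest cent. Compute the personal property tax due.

€9087.53

9 Dec 2022 – 18 Jan 2023: 41 days at 2.55% → €1823000 × 2.55% × 41/365 = €5221.7712
19 Jan – 14 Apr 2023: 86 days at 0.9% → €1823000 × 0.9% × 86/365 = €3865.7589
Total = €9087.5301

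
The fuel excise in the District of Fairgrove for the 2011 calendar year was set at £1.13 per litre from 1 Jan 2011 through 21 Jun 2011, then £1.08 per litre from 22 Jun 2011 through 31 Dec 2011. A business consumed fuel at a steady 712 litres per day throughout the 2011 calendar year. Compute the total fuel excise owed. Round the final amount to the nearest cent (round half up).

1 Jan – 21 Jun 2011: 172 days × 712 litres/day = 122,464 litres at £1.13/litre → £138,384.32
22 Jun – 31 Dec 2011: 193 days × 712 litres/day = 137,416 litres at £1.08/litre → £148,409.28

£286,793.60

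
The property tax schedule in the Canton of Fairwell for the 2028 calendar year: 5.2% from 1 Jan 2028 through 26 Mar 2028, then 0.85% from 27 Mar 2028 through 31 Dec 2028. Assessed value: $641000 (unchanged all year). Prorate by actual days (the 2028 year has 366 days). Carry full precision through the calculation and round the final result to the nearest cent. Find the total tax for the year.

1 Jan – 26 Mar 2028: 86 days at 5.2% → $641000 × 5.2% × 86/366 = $7832.1093
27 Mar – 31 Dec 2028: 280 days at 0.85% → $641000 × 0.85% × 280/366 = $4168.2514
Total = $12000.3607

$12000.36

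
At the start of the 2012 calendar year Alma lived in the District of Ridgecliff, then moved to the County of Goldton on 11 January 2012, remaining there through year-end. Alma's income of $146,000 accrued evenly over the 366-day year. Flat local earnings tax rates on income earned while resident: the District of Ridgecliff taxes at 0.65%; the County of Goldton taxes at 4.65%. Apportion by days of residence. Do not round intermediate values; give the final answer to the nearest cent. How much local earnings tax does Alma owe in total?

$6,629.44

The District of Ridgecliff, 1 January – 10 January 2012: 10 days → $146,000 × 0.65% × 10/366 = $25.9290
The County of Goldton, 11 January – 31 December 2012: 356 days → $146,000 × 4.65% × 356/366 = $6,603.5082
Total = $6,629.4372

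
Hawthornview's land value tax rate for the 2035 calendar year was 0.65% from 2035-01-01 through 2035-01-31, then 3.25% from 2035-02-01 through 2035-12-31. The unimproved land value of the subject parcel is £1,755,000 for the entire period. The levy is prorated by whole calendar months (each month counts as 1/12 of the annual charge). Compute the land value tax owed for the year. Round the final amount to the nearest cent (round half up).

£53,235.00

2035-01-01 to 2035-01-31: 1 month at 0.65% → £1,755,000 × 0.65% × 1/12 = £950.6250
2035-02-01 to 2035-12-31: 11 months at 3.25% → £1,755,000 × 3.25% × 11/12 = £52,284.3750
Total = £53,235.0000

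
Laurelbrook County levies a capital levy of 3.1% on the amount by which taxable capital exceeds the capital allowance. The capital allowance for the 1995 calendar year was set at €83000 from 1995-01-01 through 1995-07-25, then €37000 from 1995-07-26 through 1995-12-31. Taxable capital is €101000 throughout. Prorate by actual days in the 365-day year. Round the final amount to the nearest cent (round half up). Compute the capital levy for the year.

1995-01-01 to 1995-07-25: 206 days, exemption €83000 → (€101000 − €83000) × 3.1% × 206/365 = €314.9260
1995-07-26 to 1995-12-31: 159 days, exemption €37000 → (€101000 − €37000) × 3.1% × 159/365 = €864.2630
Total = €1179.1890

€1179.19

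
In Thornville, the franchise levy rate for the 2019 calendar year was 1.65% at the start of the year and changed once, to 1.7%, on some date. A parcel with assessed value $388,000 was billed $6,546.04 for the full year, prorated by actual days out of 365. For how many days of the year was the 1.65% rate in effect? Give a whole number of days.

Let d = days at the first rate; then 365 − d days at the second rate.
$388,000 × [1.65%·d + 1.7%·(365−d)] / 365 = $6,546.04
Solving gives d = 94, so the new rate took effect on 5 April 2019.

94 days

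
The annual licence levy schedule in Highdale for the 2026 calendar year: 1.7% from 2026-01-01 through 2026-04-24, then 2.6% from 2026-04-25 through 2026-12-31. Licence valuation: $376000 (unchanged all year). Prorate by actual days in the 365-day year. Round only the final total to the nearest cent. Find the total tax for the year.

$8719.08

2026-01-01 to 2026-04-24: 114 days at 1.7% → $376000 × 1.7% × 114/365 = $1996.4055
2026-04-25 to 2026-12-31: 251 days at 2.6% → $376000 × 2.6% × 251/365 = $6722.6740
Total = $8719.0795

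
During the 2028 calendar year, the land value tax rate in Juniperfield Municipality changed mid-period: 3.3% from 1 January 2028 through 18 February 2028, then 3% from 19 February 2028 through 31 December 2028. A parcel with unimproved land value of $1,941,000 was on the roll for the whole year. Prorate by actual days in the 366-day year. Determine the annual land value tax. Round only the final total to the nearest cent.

$59,009.58

1 January – 18 February 2028: 49 days at 3.3% → $1,941,000 × 3.3% × 49/366 = $8,575.4016
19 February – 31 December 2028: 317 days at 3% → $1,941,000 × 3% × 317/366 = $50,434.1803
Total = $59,009.5820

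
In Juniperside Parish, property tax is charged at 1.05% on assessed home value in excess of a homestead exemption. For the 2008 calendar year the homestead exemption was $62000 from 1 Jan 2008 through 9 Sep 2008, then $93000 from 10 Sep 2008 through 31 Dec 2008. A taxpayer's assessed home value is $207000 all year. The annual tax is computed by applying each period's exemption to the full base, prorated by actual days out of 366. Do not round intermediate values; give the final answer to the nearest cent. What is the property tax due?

$1422.00

1 Jan – 9 Sep 2008: 253 days, exemption $62000 → ($207000 − $62000) × 1.05% × 253/366 = $1052.4385
10 Sep – 31 Dec 2008: 113 days, exemption $93000 → ($207000 − $93000) × 1.05% × 113/366 = $369.5656
Total = $1422.0041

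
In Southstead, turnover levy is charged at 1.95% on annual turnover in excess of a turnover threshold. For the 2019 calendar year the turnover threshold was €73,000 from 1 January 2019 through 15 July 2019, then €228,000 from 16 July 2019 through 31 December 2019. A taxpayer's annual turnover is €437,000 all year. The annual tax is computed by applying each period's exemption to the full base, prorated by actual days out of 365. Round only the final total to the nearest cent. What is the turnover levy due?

€5,698.54

1 January – 15 July 2019: 196 days, exemption €73,000 → (€437,000 − €73,000) × 1.95% × 196/365 = €3,811.5288
16 July – 31 December 2019: 169 days, exemption €228,000 → (€437,000 − €228,000) × 1.95% × 169/365 = €1,887.0123
Total = €5,698.5411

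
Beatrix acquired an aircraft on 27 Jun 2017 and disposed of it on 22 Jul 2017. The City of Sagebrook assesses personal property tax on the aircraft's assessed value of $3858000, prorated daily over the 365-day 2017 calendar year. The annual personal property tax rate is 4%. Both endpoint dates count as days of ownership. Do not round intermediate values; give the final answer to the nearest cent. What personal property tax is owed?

$10992.66

Days held (27 Jun – 22 Jul 2017): 26 out of 365
Tax = $3858000 × 4% × 26/365 = $10992.6575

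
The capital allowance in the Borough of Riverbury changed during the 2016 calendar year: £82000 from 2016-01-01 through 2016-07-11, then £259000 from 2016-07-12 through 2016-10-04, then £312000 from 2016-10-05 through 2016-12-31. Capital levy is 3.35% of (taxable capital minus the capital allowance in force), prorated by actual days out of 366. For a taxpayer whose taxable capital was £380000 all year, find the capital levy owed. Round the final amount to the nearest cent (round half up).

2016-01-01 to 2016-07-11: 193 days, exemption £82000 → (£380000 − £82000) × 3.35% × 193/366 = £5264.2596
2016-07-12 to 2016-10-04: 85 days, exemption £259000 → (£380000 − £259000) × 3.35% × 85/366 = £941.3866
2016-10-05 to 2016-12-31: 88 days, exemption £312000 → (£380000 − £312000) × 3.35% × 88/366 = £547.7158
Total = £6753.3620

£6753.36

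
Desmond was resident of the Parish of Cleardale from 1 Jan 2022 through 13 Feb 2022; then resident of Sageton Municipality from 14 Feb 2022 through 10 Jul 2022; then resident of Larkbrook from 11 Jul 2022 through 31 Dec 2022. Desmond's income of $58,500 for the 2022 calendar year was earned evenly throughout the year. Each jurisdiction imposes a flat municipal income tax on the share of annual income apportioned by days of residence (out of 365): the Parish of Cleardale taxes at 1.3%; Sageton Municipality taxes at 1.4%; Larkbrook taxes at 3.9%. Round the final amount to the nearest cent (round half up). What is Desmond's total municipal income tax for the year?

The Parish of Cleardale, 1 Jan – 13 Feb 2022: 44 days → $58,500 × 1.3% × 44/365 = $91.6767
Sageton Municipality, 14 Feb – 10 Jul 2022: 147 days → $58,500 × 1.4% × 147/365 = $329.8438
Larkbrook, 11 Jul – 31 Dec 2022: 174 days → $58,500 × 3.9% × 174/365 = $1,087.6192
Total = $1,509.1397

$1,509.14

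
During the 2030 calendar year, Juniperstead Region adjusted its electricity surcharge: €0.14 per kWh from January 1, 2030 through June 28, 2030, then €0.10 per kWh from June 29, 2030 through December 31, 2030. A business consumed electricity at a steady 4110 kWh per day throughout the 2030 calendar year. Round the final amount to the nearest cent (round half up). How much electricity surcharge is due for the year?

€179442.60

January 1 – June 28, 2030: 179 days × 4110 kWh/day = 735,690 kWh at €0.14/kWh → €102996.60
June 29 – December 31, 2030: 186 days × 4110 kWh/day = 764,460 kWh at €0.10/kWh → €76446.00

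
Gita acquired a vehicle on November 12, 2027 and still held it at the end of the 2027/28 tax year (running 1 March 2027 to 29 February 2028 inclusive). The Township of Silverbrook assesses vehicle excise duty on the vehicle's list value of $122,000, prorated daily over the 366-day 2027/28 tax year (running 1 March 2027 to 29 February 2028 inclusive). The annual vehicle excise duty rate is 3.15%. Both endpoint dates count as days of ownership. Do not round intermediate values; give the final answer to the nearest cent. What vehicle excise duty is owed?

$1,155.00

Days held (November 12, 2027 – February 29, 2028): 110 out of 366
Tax = $122,000 × 3.15% × 110/366 = $1,155.0000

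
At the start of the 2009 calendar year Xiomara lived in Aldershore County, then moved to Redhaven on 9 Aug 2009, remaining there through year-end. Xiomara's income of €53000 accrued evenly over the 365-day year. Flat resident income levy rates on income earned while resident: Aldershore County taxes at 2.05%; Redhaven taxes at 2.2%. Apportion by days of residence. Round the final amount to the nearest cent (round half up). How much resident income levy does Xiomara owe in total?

Aldershore County, 1 Jan – 8 Aug 2009: 220 days → €53000 × 2.05% × 220/365 = €654.8767
Redhaven, 9 Aug – 31 Dec 2009: 145 days → €53000 × 2.2% × 145/365 = €463.2055
Total = €1118.0822

€1118.08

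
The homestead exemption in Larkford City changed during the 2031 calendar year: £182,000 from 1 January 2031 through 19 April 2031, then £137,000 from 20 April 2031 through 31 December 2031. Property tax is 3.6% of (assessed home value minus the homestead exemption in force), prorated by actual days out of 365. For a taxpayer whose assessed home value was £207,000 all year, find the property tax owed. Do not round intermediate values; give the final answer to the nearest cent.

£2,036.22

1 January – 19 April 2031: 109 days, exemption £182,000 → (£207,000 − £182,000) × 3.6% × 109/365 = £268.7671
20 April – 31 December 2031: 256 days, exemption £137,000 → (£207,000 − £137,000) × 3.6% × 256/365 = £1,767.4521
Total = £2,036.2192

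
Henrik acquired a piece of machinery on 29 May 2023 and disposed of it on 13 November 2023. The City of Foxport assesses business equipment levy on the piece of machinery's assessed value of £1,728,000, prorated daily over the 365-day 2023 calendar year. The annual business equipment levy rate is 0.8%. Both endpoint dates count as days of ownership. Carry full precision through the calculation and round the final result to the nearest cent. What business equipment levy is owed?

Days held (29 May – 13 November 2023): 169 out of 365
Tax = £1,728,000 × 0.8% × 169/365 = £6,400.7014

£6,400.70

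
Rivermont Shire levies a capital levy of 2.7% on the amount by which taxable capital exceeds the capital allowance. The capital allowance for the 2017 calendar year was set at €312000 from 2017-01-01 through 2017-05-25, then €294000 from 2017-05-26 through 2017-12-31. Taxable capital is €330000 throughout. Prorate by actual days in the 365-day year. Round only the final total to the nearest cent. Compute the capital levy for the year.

2017-01-01 to 2017-05-25: 145 days, exemption €312000 → (€330000 − €312000) × 2.7% × 145/365 = €193.0685
2017-05-26 to 2017-12-31: 220 days, exemption €294000 → (€330000 − €294000) × 2.7% × 220/365 = €585.8630
Total = €778.9315

€778.93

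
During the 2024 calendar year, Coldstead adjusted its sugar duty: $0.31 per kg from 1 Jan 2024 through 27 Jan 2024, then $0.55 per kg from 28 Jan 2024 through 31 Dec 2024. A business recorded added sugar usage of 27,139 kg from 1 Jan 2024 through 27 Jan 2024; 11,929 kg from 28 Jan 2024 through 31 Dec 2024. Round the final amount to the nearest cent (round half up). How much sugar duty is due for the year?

1 Jan – 27 Jan 2024: 27,139 kg at $0.31/kg → $8413.09
28 Jan – 31 Dec 2024: 11,929 kg at $0.55/kg → $6560.95

$14974.04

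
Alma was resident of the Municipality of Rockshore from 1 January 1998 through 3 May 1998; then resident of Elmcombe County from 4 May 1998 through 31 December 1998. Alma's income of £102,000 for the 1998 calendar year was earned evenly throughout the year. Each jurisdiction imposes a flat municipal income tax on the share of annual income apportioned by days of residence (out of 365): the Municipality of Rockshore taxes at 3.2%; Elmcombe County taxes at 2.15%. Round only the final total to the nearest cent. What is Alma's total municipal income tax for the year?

£2,553.91

The Municipality of Rockshore, 1 January – 3 May 1998: 123 days → £102,000 × 3.2% × 123/365 = £1,099.9233
Elmcombe County, 4 May – 31 December 1998: 242 days → £102,000 × 2.15% × 242/365 = £1,453.9890
Total = £2,553.9123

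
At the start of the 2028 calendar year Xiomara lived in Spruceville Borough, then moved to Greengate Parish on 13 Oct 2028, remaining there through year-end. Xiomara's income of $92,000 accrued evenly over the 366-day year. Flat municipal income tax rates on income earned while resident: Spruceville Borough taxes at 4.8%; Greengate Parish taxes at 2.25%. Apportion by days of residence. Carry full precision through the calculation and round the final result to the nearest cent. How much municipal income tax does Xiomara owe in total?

$3,903.21

Spruceville Borough, 1 Jan – 12 Oct 2028: 286 days → $92,000 × 4.8% × 286/366 = $3,450.7541
Greengate Parish, 13 Oct – 31 Dec 2028: 80 days → $92,000 × 2.25% × 80/366 = $452.4590
Total = $3,903.2131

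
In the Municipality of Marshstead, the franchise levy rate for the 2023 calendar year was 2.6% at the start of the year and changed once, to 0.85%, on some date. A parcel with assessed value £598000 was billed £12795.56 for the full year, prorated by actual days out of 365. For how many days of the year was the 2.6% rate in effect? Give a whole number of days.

269 days

Let d = days at the first rate; then 365 − d days at the second rate.
£598000 × [2.6%·d + 0.85%·(365−d)] / 365 = £12795.56
Solving gives d = 269, so the new rate took effect on 27 Sep 2023.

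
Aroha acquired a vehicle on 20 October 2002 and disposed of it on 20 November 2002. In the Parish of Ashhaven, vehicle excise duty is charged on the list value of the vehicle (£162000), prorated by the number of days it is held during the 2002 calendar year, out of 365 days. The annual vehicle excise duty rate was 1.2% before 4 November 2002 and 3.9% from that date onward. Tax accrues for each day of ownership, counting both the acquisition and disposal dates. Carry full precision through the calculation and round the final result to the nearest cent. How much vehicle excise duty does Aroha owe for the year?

£374.15

20 October – 3 November 2002: 15 days at 1.2% → £162000 × 1.2% × 15/365 = £79.8904
4 November – 20 November 2002: 17 days at 3.9% → £162000 × 3.9% × 17/365 = £294.2630
Total = £374.1534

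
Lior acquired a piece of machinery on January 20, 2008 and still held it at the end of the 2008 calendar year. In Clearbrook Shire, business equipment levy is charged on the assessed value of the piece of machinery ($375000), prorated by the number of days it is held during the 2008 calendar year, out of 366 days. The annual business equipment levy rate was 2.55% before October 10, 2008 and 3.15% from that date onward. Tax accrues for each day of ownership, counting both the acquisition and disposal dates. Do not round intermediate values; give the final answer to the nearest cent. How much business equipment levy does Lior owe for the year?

$9576.33

January 20 – October 9, 2008: 264 days at 2.55% → $375000 × 2.55% × 264/366 = $6897.5410
October 10 – December 31, 2008: 83 days at 3.15% → $375000 × 3.15% × 83/366 = $2678.7910
Total = $9576.3320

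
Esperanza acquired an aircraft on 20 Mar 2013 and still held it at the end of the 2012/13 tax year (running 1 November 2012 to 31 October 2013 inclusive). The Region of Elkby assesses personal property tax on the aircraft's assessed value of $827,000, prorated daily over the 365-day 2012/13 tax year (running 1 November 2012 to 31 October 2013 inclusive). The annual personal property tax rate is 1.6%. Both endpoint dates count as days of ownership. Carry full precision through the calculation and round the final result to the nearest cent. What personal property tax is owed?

Days held (20 Mar – 31 Oct 2013): 226 out of 365
Tax = $827,000 × 1.6% × 226/365 = $8,192.9644

$8,192.96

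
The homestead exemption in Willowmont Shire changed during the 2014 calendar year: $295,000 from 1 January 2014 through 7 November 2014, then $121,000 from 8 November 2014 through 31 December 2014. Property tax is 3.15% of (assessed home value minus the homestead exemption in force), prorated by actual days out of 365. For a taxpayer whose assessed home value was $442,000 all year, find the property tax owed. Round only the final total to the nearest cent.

1 January – 7 November 2014: 311 days, exemption $295,000 → ($442,000 − $295,000) × 3.15% × 311/365 = $3,945.4397
8 November – 31 December 2014: 54 days, exemption $121,000 → ($442,000 − $121,000) × 3.15% × 54/365 = $1,495.9479
Total = $5,441.3877

$5,441.39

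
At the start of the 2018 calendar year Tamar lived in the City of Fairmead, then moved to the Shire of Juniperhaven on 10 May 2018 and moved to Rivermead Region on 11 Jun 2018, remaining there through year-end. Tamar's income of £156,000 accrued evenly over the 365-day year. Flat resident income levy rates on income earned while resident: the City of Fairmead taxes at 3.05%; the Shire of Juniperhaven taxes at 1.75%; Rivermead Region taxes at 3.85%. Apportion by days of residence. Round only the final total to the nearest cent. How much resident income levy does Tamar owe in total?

The City of Fairmead, 1 Jan – 9 May 2018: 129 days → £156,000 × 3.05% × 129/365 = £1,681.5945
The Shire of Juniperhaven, 10 May – 10 Jun 2018: 32 days → £156,000 × 1.75% × 32/365 = £239.3425
Rivermead Region, 11 Jun – 31 Dec 2018: 204 days → £156,000 × 3.85% × 204/365 = £3,356.7781
Total = £5,277.7151

£5,277.72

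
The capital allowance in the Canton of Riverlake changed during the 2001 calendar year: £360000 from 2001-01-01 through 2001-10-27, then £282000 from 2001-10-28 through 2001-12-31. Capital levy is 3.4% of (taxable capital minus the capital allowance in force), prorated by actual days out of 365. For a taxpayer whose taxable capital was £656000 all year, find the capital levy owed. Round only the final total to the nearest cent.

£10536.27

2001-01-01 to 2001-10-27: 300 days, exemption £360000 → (£656000 − £360000) × 3.4% × 300/365 = £8271.7808
2001-10-28 to 2001-12-31: 65 days, exemption £282000 → (£656000 − £282000) × 3.4% × 65/365 = £2264.4932
Total = £10536.2740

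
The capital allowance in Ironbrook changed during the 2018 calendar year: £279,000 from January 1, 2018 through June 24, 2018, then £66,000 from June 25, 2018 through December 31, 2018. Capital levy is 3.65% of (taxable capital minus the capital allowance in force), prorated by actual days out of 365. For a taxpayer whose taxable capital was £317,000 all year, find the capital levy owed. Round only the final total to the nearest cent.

£5,434.00

January 1 – June 24, 2018: 175 days, exemption £279,000 → (£317,000 − £279,000) × 3.65% × 175/365 = £665.0000
June 25 – December 31, 2018: 190 days, exemption £66,000 → (£317,000 − £66,000) × 3.65% × 190/365 = £4,769.0000
Total = £5,434.0000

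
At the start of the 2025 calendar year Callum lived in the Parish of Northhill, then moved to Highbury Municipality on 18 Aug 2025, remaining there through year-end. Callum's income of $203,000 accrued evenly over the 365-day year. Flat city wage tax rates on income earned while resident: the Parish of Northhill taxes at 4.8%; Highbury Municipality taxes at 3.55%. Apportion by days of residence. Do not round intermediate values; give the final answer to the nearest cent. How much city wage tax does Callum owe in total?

$8,798.52

The Parish of Northhill, 1 Jan – 17 Aug 2025: 229 days → $203,000 × 4.8% × 229/365 = $6,113.3589
Highbury Municipality, 18 Aug – 31 Dec 2025: 136 days → $203,000 × 3.55% × 136/365 = $2,685.1616
Total = $8,798.5205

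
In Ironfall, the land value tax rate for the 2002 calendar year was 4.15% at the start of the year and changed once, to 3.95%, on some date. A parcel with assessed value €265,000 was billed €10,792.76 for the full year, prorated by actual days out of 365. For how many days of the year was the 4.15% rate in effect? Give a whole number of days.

224 days

Let d = days at the first rate; then 365 − d days at the second rate.
€265,000 × [4.15%·d + 3.95%·(365−d)] / 365 = €10,792.76
Solving gives d = 224, so the new rate took effect on 13 August 2002.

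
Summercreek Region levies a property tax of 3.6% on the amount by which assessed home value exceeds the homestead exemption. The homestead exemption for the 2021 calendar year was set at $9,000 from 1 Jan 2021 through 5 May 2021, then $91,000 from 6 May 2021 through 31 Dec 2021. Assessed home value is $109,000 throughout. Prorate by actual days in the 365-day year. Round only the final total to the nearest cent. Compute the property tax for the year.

1 Jan – 5 May 2021: 125 days, exemption $9,000 → ($109,000 − $9,000) × 3.6% × 125/365 = $1,232.8767
6 May – 31 Dec 2021: 240 days, exemption $91,000 → ($109,000 − $91,000) × 3.6% × 240/365 = $426.0822
Total = $1,658.9589

$1,658.96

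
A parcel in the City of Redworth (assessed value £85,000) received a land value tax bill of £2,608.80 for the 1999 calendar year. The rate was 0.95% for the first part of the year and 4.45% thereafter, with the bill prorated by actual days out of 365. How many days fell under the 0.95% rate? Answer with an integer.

144 days

Let d = days at the first rate; then 365 − d days at the second rate.
£85,000 × [0.95%·d + 4.45%·(365−d)] / 365 = £2,608.80
Solving gives d = 144, so the new rate took effect on 25 May 1999.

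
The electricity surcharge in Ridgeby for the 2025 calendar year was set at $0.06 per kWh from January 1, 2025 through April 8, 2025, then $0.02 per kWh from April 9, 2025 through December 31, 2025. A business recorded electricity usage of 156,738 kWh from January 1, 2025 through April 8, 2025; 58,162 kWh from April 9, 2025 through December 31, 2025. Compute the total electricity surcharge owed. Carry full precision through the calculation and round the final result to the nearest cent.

January 1 – April 8, 2025: 156,738 kWh at $0.06/kWh → $9,404.28
April 9 – December 31, 2025: 58,162 kWh at $0.02/kWh → $1,163.24

$10,567.52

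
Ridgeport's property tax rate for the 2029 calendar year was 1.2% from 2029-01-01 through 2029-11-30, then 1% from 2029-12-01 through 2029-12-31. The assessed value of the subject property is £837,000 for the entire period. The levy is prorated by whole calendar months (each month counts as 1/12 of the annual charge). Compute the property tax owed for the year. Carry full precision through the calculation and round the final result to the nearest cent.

£9,904.50

2029-01-01 to 2029-11-30: 11 months at 1.2% → £837,000 × 1.2% × 11/12 = £9,207.0000
2029-12-01 to 2029-12-31: 1 month at 1% → £837,000 × 1% × 1/12 = £697.5000
Total = £9,904.5000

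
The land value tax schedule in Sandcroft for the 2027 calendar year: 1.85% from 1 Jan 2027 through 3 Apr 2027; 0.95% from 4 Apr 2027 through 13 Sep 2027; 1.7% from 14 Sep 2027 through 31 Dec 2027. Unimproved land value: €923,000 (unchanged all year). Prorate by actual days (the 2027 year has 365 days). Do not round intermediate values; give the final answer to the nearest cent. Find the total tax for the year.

€12,952.35

1 Jan – 3 Apr 2027: 93 days at 1.85% → €923,000 × 1.85% × 93/365 = €4,350.7438
4 Apr – 13 Sep 2027: 163 days at 0.95% → €923,000 × 0.95% × 163/365 = €3,915.7959
14 Sep – 31 Dec 2027: 109 days at 1.7% → €923,000 × 1.7% × 109/365 = €4,685.8055
Total = €12,952.3452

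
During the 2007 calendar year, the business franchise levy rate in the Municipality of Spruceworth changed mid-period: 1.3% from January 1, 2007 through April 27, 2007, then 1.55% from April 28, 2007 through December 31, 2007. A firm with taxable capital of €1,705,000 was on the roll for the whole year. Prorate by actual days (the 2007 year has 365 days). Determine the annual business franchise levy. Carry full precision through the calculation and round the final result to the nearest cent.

€25,061.16

January 1 – April 27, 2007: 117 days at 1.3% → €1,705,000 × 1.3% × 117/365 = €7,104.9452
April 28 – December 31, 2007: 248 days at 1.55% → €1,705,000 × 1.55% × 248/365 = €17,956.2192
Total = €25,061.1644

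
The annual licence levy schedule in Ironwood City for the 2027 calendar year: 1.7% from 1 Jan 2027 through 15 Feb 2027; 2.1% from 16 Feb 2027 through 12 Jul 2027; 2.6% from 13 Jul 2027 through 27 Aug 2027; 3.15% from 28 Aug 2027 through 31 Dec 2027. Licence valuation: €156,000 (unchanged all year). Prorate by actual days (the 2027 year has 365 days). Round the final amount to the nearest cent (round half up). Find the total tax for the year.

€3,861.11

1 Jan – 15 Feb 2027: 46 days at 1.7% → €156,000 × 1.7% × 46/365 = €334.2247
16 Feb – 12 Jul 2027: 147 days at 2.1% → €156,000 × 2.1% × 147/365 = €1,319.3753
13 Jul – 27 Aug 2027: 46 days at 2.6% → €156,000 × 2.6% × 46/365 = €511.1671
28 Aug – 31 Dec 2027: 126 days at 3.15% → €156,000 × 3.15% × 126/365 = €1,696.3397
Total = €3,861.1068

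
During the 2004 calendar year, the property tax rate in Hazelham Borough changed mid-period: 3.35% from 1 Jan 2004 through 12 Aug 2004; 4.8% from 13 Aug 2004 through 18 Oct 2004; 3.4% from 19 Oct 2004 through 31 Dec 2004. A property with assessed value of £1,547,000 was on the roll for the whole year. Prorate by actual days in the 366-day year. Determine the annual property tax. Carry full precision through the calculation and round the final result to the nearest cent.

1 Jan – 12 Aug 2004: 225 days at 3.35% → £1,547,000 × 3.35% × 225/366 = £31,859.3238
13 Aug – 18 Oct 2004: 67 days at 4.8% → £1,547,000 × 4.8% × 67/366 = £13,593.3115
19 Oct – 31 Dec 2004: 74 days at 3.4% → £1,547,000 × 3.4% × 74/366 = £10,634.5683
Total = £56,087.2036

£56,087.20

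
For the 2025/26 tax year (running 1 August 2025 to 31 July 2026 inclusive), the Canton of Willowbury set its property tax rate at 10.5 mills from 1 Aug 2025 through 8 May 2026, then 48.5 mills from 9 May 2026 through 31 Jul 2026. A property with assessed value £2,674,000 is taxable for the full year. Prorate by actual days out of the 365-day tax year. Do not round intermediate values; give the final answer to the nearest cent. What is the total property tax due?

1 Aug 2025 – 8 May 2026: 281 days at 10.5 mills → £2,674,000 × 1.05% × 281/365 = £21,615.4438
9 May – 31 Jul 2026: 84 days at 48.5 mills → £2,674,000 × 4.85% × 84/365 = £29,846.2356
Total = £51,461.6795

£51,461.68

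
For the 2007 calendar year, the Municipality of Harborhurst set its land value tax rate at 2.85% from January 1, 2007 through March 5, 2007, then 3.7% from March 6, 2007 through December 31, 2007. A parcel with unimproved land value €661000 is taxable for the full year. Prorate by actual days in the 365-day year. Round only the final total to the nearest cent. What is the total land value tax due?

€23471.84

January 1 – March 5, 2007: 64 days at 2.85% → €661000 × 2.85% × 64/365 = €3303.1890
March 6 – December 31, 2007: 301 days at 3.7% → €661000 × 3.7% × 301/365 = €20168.6493
Total = €23471.8384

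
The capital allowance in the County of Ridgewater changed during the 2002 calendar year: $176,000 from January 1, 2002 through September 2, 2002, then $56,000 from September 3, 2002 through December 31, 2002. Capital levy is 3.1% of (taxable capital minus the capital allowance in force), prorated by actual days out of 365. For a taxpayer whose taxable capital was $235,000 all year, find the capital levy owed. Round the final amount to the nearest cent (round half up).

$3,052.01

January 1 – September 2, 2002: 245 days, exemption $176,000 → ($235,000 − $176,000) × 3.1% × 245/365 = $1,227.6849
September 3 – December 31, 2002: 120 days, exemption $56,000 → ($235,000 − $56,000) × 3.1% × 120/365 = $1,824.3288
Total = $3,052.0137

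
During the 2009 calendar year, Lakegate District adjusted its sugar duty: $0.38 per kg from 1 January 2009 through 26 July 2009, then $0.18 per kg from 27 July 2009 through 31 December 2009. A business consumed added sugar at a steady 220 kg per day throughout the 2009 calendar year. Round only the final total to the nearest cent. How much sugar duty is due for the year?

$23,562.00

1 January – 26 July 2009: 207 days × 220 kg/day = 45,540 kg at $0.38/kg → $17,305.20
27 July – 31 December 2009: 158 days × 220 kg/day = 34,760 kg at $0.18/kg → $6,256.80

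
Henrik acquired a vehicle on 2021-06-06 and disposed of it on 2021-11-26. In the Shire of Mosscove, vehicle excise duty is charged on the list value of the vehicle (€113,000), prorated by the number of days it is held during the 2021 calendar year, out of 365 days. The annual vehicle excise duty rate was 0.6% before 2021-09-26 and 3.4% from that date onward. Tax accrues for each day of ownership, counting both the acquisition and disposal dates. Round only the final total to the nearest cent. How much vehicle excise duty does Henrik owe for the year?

2021-06-06 to 2021-09-25: 112 days at 0.6% → €113,000 × 0.6% × 112/365 = €208.0438
2021-09-26 to 2021-11-26: 62 days at 3.4% → €113,000 × 3.4% × 62/365 = €652.6137
Total = €860.6575

€860.66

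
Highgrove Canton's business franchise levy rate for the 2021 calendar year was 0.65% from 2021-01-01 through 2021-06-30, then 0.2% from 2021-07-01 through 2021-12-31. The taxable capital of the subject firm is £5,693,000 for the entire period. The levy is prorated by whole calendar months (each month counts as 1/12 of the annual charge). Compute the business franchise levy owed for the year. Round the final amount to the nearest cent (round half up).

2021-01-01 to 2021-06-30: 6 months at 0.65% → £5,693,000 × 0.65% × 6/12 = £18,502.2500
2021-07-01 to 2021-12-31: 6 months at 0.2% → £5,693,000 × 0.2% × 6/12 = £5,693.0000
Total = £24,195.2500

£24,195.25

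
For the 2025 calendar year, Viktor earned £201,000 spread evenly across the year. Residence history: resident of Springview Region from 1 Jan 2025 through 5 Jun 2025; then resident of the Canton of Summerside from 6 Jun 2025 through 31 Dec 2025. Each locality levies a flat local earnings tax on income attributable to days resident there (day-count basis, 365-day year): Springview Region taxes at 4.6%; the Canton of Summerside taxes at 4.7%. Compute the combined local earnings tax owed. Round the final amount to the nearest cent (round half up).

Springview Region, 1 Jan – 5 Jun 2025: 156 days → £201,000 × 4.6% × 156/365 = £3,951.7151
The Canton of Summerside, 6 Jun – 31 Dec 2025: 209 days → £201,000 × 4.7% × 209/365 = £5,409.3781
Total = £9,361.0932

£9,361.09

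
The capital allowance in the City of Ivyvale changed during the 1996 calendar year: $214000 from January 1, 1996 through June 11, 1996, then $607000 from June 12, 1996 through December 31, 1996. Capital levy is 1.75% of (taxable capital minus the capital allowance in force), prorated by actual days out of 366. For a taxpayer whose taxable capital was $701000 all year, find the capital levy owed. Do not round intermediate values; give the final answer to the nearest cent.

$4707.93

January 1 – June 11, 1996: 163 days, exemption $214000 → ($701000 − $214000) × 1.75% × 163/366 = $3795.5396
June 12 – December 31, 1996: 203 days, exemption $607000 → ($701000 − $607000) × 1.75% × 203/366 = $912.3907
Total = $4707.9303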